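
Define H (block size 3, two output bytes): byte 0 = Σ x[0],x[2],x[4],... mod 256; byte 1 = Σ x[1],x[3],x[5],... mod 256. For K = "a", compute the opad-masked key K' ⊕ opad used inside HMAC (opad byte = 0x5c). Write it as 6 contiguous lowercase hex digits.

Key "a" = 61 is 1 byte ≤ B = 3; zero-pad to 3 bytes: K' = 61 00 00.
XOR each byte with 0x5c: 61⊕5c=3d, 00⊕5c=5c, 00⊕5c=5c.

3d5c5c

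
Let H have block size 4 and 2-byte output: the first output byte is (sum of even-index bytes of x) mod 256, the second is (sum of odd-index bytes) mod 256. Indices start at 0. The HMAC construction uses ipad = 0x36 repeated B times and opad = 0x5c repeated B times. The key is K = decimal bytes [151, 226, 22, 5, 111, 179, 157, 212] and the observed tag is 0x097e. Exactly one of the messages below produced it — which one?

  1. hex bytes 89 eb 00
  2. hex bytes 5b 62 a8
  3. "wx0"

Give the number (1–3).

Key decimal bytes [151, 226, 22, 5, 111, 179, 157, 212] = 97 e2 16 05 6f b3 9d d4 is 8 bytes > B = 4, so hash it first: H(key) = b9 6e, then zero-pad to 4 bytes: K' = b9 6e 00 00.
K' ⊕ ipad = 8f 58 36 36; K' ⊕ opad = e5 32 5c 5c.
m1: inner = H(8f 58 36 36 89 eb 00) = 4e 79; tag = H(e5 32 5c 5c 4e 79) = 8f07
m2: inner = H(8f 58 36 36 5b 62 a8) = c8 f0; tag = H(e5 32 5c 5c c8 f0) = 097e ← matches
m3: inner = H(8f 58 36 36 77 78 30) = 6c 06; tag = H(e5 32 5c 5c 6c 06) = ad94

2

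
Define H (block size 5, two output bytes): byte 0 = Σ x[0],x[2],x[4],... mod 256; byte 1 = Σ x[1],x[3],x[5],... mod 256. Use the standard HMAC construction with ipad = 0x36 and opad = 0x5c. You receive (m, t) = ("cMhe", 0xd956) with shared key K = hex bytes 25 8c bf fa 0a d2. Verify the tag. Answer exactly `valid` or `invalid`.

valid

Key hex bytes 25 8c bf fa 0a d2 is 6 bytes > B = 5, so hash it first: H(key) = ee 58, then zero-pad to 5 bytes: K' = ee 58 00 00 00.
K' ⊕ ipad = d8 6e 36 36 36; K' ⊕ opad = b2 04 5c 5c 5c.
Inner hash: even-index sum = 502 mod 256 = 246; odd-index sum = 367 mod 256 = 111 → f6 6f.
Outer hash (recomputed tag): even-index sum = 473 mod 256 = 217; odd-index sum = 342 mod 256 = 86 → d9 56.
Recomputed tag = d956; claimed = d956 → match.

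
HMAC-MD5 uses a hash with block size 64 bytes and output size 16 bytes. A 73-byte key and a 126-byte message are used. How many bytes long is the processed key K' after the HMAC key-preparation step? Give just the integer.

64

Key is 73 > 64 bytes, so it is hashed to 16 bytes then zero-padded to 64: |K'| = 64.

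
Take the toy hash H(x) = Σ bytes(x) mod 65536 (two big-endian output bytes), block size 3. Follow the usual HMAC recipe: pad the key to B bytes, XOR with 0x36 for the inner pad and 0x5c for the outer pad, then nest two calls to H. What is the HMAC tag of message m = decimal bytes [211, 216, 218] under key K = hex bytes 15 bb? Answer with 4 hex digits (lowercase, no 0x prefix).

Key hex bytes 15 bb is 2 bytes ≤ B = 3; zero-pad to 3 bytes: K' = 15 bb 00.
K' ⊕ ipad = 23 8d 36.  K' ⊕ opad = 49 e7 5c.
Inner input = (K'⊕ipad) ∥ m = 23 8d 36 ∥ d3 d8 da.
Inner hash: sum = 35+141+54+211+216+218 = 875 → 03 6b.
Outer input = (K'⊕opad) ∥ inner = 49 e7 5c ∥ 03 6b.
Outer hash (tag): sum = 73+231+92+3+107 = 506 → 01 fa.

01fa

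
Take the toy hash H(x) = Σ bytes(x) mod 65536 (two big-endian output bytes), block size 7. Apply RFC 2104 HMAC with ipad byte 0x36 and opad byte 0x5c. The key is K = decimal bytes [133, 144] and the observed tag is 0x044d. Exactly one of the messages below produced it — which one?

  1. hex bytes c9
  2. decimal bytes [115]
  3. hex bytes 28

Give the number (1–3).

Key decimal bytes [133, 144] = 85 90 is 2 bytes ≤ B = 7; zero-pad to 7 bytes: K' = 85 90 00 00 00 00 00.
K' ⊕ ipad = b3 a6 36 36 36 36 36; K' ⊕ opad = d9 cc 5c 5c 5c 5c 5c.
m1: inner = H(b3 a6 36 36 36 36 36 c9) = 03 30; tag = H(d9 cc 5c 5c 5c 5c 5c 03 30) = 03a4
m2: inner = H(b3 a6 36 36 36 36 36 73) = 02 da; tag = H(d9 cc 5c 5c 5c 5c 5c 02 da) = 044d ← matches
m3: inner = H(b3 a6 36 36 36 36 36 28) = 02 8f; tag = H(d9 cc 5c 5c 5c 5c 5c 02 8f) = 0402

2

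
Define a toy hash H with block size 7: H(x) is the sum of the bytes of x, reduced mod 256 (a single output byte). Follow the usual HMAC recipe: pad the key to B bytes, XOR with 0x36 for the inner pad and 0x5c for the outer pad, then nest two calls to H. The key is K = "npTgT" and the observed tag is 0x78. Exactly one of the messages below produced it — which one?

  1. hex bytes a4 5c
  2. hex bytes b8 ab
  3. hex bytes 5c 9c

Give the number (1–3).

Key "npTgT" = 6e 70 54 67 54 is 5 bytes ≤ B = 7; zero-pad to 7 bytes: K' = 6e 70 54 67 54 00 00.
K' ⊕ ipad = 58 46 62 51 62 36 36; K' ⊕ opad = 32 2c 08 3b 08 5c 5c.
m1: inner = H(58 46 62 51 62 36 36 a4 5c) = 1f; tag = H(32 2c 08 3b 08 5c 5c 1f) = 80
m2: inner = H(58 46 62 51 62 36 36 b8 ab) = 82; tag = H(32 2c 08 3b 08 5c 5c 82) = e3
m3: inner = H(58 46 62 51 62 36 36 5c 9c) = 17; tag = H(32 2c 08 3b 08 5c 5c 17) = 78 ← matches

3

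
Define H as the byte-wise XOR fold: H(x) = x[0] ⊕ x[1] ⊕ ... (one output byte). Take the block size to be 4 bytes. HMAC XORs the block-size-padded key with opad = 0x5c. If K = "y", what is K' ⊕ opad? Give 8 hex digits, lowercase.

255c5c5c

Key "y" = 79 is 1 byte ≤ B = 4; zero-pad to 4 bytes: K' = 79 00 00 00.
XOR each byte with 0x5c: 79⊕5c=25, 00⊕5c=5c, 00⊕5c=5c, 00⊕5c=5c.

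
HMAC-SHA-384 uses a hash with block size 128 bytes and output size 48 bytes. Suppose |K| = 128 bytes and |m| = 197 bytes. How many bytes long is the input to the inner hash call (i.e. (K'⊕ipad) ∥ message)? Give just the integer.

Key is 128 ≤ 128 bytes, zero-padded: |K'| = 128.
Inner input = (K'⊕ipad) ∥ m → 128 + 197 = 325 bytes.

325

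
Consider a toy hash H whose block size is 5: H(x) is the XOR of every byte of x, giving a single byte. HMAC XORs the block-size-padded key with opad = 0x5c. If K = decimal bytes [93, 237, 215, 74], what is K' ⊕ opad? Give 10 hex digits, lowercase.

Key decimal bytes [93, 237, 215, 74] = 5d ed d7 4a is 4 bytes ≤ B = 5; zero-pad to 5 bytes: K' = 5d ed d7 4a 00.
XOR each byte with 0x5c: 5d⊕5c=01, ed⊕5c=b1, d7⊕5c=8b, 4a⊕5c=16, 00⊕5c=5c.

01b18b165c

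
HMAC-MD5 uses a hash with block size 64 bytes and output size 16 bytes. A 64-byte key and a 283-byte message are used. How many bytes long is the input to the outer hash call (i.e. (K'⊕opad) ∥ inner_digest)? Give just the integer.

Key is 64 ≤ 64 bytes, zero-padded: |K'| = 64.
Outer input = (K'⊕opad) ∥ H(inner) → 64 + 16 = 80 bytes.

80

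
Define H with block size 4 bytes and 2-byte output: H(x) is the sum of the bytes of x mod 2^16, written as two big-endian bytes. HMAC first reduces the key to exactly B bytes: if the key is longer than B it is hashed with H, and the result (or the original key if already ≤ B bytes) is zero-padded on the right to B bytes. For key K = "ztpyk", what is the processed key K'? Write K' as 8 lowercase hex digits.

02420000

|K| = 5 > B = 4, so first hash the key.
H(K): sum = 122+116+112+121+107 = 578 → 02 42.
Zero-pad H(K) = 02 42 to 4 bytes: K' = 02 42 00 00.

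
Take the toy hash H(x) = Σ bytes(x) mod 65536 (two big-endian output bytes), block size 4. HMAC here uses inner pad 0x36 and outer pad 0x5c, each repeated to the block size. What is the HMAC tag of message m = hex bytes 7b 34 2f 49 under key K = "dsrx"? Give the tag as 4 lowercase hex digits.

010b

Key "dsrx" = 64 73 72 78 is exactly B = 4 bytes: K' = 64 73 72 78.
K' ⊕ ipad = 52 45 44 4e.  K' ⊕ opad = 38 2f 2e 24.
Inner input = (K'⊕ipad) ∥ m = 52 45 44 4e ∥ 7b 34 2f 49.
Inner hash: sum = 82+69+68+78+123+52+47+73 = 592 → 02 50.
Outer input = (K'⊕opad) ∥ inner = 38 2f 2e 24 ∥ 02 50.
Outer hash (tag): sum = 56+47+46+36+2+80 = 267 → 01 0b.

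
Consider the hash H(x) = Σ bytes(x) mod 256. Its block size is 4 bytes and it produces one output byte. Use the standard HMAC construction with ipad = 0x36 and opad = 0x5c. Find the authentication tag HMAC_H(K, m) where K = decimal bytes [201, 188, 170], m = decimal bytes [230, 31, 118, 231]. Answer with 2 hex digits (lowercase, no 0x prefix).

Key decimal bytes [201, 188, 170] = c9 bc aa is 3 bytes ≤ B = 4; zero-pad to 4 bytes: K' = c9 bc aa 00.
K' ⊕ ipad = ff 8a 9c 36.  K' ⊕ opad = 95 e0 f6 5c.
Inner input = (K'⊕ipad) ∥ m = ff 8a 9c 36 ∥ e6 1f 76 e7.
Inner hash: sum = 255+138+156+54+230+31+118+231 = 1213; mod 256 = 189 → bd.
Outer input = (K'⊕opad) ∥ inner = 95 e0 f6 5c ∥ bd.
Outer hash (tag): sum = 149+224+246+92+189 = 900; mod 256 = 132 → 84.

84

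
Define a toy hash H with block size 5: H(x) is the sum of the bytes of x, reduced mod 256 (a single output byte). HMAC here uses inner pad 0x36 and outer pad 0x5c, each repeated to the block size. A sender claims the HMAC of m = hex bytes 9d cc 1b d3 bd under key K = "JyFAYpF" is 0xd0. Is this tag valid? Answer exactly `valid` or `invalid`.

Key "JyFAYpF" = 4a 79 46 41 59 70 46 is 7 bytes > B = 5, so hash it first: H(key) = 59, then zero-pad to 5 bytes: K' = 59 00 00 00 00.
K' ⊕ ipad = 6f 36 36 36 36; K' ⊕ opad = 05 5c 5c 5c 5c.
Inner hash: sum = 111+54+54+54+54+157+204+27+211+189 = 1115; mod 256 = 91 → 5b.
Outer hash (recomputed tag): sum = 5+92+92+92+92+91 = 464; mod 256 = 208 → d0.
Recomputed tag = d0; claimed = d0 → match.

valid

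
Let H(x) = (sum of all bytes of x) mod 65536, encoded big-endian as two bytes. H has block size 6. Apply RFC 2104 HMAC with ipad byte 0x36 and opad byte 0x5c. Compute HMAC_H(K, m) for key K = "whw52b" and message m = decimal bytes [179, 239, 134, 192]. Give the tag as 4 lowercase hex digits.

01c6

Key "whw52b" = 77 68 77 35 32 62 is exactly B = 6 bytes: K' = 77 68 77 35 32 62.
K' ⊕ ipad = 41 5e 41 03 04 54.  K' ⊕ opad = 2b 34 2b 69 6e 3e.
Inner input = (K'⊕ipad) ∥ m = 41 5e 41 03 04 54 ∥ b3 ef 86 c0.
Inner hash: sum = 65+94+65+3+4+84+179+239+134+192 = 1059 → 04 23.
Outer input = (K'⊕opad) ∥ inner = 2b 34 2b 69 6e 3e ∥ 04 23.
Outer hash (tag): sum = 43+52+43+105+110+62+4+35 = 454 → 01 c6.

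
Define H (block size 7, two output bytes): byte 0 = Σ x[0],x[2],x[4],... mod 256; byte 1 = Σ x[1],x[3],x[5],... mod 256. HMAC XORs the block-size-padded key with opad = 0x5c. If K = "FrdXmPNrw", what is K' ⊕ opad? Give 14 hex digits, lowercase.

80d05c5c5c5c5c

Key "FrdXmPNrw" = 46 72 64 58 6d 50 4e 72 77 is 9 bytes > B = 7, so hash it first: H(key) = dc 8c, then zero-pad to 7 bytes: K' = dc 8c 00 00 00 00 00.
XOR each byte with 0x5c: dc⊕5c=80, 8c⊕5c=d0, 00⊕5c=5c, 00⊕5c=5c, 00⊕5c=5c, 00⊕5c=5c, 00⊕5c=5c.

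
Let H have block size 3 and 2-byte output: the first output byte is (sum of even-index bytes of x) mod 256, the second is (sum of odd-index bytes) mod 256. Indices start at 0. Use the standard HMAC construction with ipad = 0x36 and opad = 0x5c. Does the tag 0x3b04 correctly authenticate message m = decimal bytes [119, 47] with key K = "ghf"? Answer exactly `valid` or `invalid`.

invalid

Key "ghf" = 67 68 66 is exactly B = 3 bytes: K' = 67 68 66.
K' ⊕ ipad = 51 5e 50; K' ⊕ opad = 3b 34 3a.
Inner hash: even-index sum = 208 mod 256 = 208; odd-index sum = 213 mod 256 = 213 → d0 d5.
Outer hash (recomputed tag): even-index sum = 330 mod 256 = 74; odd-index sum = 260 mod 256 = 4 → 4a 04.
Recomputed tag = 4a04; claimed = 3b04 → mismatch.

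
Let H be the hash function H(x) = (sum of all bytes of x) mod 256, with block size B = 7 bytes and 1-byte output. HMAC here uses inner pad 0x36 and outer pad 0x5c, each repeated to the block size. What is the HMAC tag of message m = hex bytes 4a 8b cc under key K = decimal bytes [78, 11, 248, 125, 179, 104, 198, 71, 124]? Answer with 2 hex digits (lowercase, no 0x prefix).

7f

Key decimal bytes [78, 11, 248, 125, 179, 104, 198, 71, 124] = 4e 0b f8 7d b3 68 c6 47 7c is 9 bytes > B = 7, so hash it first: H(key) = 72, then zero-pad to 7 bytes: K' = 72 00 00 00 00 00 00.
K' ⊕ ipad = 44 36 36 36 36 36 36.  K' ⊕ opad = 2e 5c 5c 5c 5c 5c 5c.
Inner input = (K'⊕ipad) ∥ m = 44 36 36 36 36 36 36 ∥ 4a 8b cc.
Inner hash: sum = 68+54+54+54+54+54+54+74+139+204 = 809; mod 256 = 41 → 29.
Outer input = (K'⊕opad) ∥ inner = 2e 5c 5c 5c 5c 5c 5c ∥ 29.
Outer hash (tag): sum = 46+92+92+92+92+92+92+41 = 639; mod 256 = 127 → 7f.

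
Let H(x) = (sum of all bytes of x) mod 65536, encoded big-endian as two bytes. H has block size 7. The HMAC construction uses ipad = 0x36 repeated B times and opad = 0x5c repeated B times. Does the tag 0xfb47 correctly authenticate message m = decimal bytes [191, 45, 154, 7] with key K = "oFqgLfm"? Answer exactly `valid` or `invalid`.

Key "oFqgLfm" = 6f 46 71 67 4c 66 6d is exactly B = 7 bytes: K' = 6f 46 71 67 4c 66 6d.
K' ⊕ ipad = 59 70 47 51 7a 50 5b; K' ⊕ opad = 33 1a 2d 3b 10 3a 31.
Inner hash: sum = 89+112+71+81+122+80+91+191+45+154+7 = 1043 → 04 13.
Outer hash (recomputed tag): sum = 51+26+45+59+16+58+49+4+19 = 327 → 01 47.
Recomputed tag = 0147; claimed = fb47 → mismatch.

invalid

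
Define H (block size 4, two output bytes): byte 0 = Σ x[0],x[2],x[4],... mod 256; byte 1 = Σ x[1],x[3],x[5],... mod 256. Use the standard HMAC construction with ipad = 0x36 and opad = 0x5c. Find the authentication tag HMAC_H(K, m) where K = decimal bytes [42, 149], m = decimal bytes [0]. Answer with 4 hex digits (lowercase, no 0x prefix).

24fe

Key decimal bytes [42, 149] = 2a 95 is 2 bytes ≤ B = 4; zero-pad to 4 bytes: K' = 2a 95 00 00.
K' ⊕ ipad = 1c a3 36 36.  K' ⊕ opad = 76 c9 5c 5c.
Inner input = (K'⊕ipad) ∥ m = 1c a3 36 36 ∥ 00.
Inner hash: even-index sum = 82 mod 256 = 82; odd-index sum = 217 mod 256 = 217 → 52 d9.
Outer input = (K'⊕opad) ∥ inner = 76 c9 5c 5c ∥ 52 d9.
Outer hash (tag): even-index sum = 292 mod 256 = 36; odd-index sum = 510 mod 256 = 254 → 24 fe.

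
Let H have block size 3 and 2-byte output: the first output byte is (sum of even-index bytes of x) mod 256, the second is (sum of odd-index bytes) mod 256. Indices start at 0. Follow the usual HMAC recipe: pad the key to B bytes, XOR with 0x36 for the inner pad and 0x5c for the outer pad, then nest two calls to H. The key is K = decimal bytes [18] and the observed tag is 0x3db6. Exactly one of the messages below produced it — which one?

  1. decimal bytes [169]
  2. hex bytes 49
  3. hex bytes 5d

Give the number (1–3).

3

Key decimal bytes [18] = 12 is 1 byte ≤ B = 3; zero-pad to 3 bytes: K' = 12 00 00.
K' ⊕ ipad = 24 36 36; K' ⊕ opad = 4e 5c 5c.
m1: inner = H(24 36 36 a9) = 5a df; tag = H(4e 5c 5c 5a df) = 89b6
m2: inner = H(24 36 36 49) = 5a 7f; tag = H(4e 5c 5c 5a 7f) = 29b6
m3: inner = H(24 36 36 5d) = 5a 93; tag = H(4e 5c 5c 5a 93) = 3db6 ← matches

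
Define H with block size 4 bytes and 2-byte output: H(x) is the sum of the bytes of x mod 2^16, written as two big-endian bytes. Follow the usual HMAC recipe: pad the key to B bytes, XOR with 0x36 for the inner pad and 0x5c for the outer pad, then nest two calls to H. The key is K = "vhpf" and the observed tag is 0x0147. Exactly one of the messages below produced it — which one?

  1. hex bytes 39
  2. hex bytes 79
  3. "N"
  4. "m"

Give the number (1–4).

Key "vhpf" = 76 68 70 66 is exactly B = 4 bytes: K' = 76 68 70 66.
K' ⊕ ipad = 40 5e 46 50; K' ⊕ opad = 2a 34 2c 3a.
m1: inner = H(40 5e 46 50 39) = 01 6d; tag = H(2a 34 2c 3a 01 6d) = 0132
m2: inner = H(40 5e 46 50 79) = 01 ad; tag = H(2a 34 2c 3a 01 ad) = 0172
m3: inner = H(40 5e 46 50 4e) = 01 82; tag = H(2a 34 2c 3a 01 82) = 0147 ← matches
m4: inner = H(40 5e 46 50 6d) = 01 a1; tag = H(2a 34 2c 3a 01 a1) = 0166

3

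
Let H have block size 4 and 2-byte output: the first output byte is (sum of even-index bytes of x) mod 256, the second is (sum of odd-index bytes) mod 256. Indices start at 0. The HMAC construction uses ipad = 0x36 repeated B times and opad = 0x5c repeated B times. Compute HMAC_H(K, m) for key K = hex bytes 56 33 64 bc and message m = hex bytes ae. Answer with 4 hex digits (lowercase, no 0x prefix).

Key hex bytes 56 33 64 bc is exactly B = 4 bytes: K' = 56 33 64 bc.
K' ⊕ ipad = 60 05 52 8a.  K' ⊕ opad = 0a 6f 38 e0.
Inner input = (K'⊕ipad) ∥ m = 60 05 52 8a ∥ ae.
Inner hash: even-index sum = 352 mod 256 = 96; odd-index sum = 143 mod 256 = 143 → 60 8f.
Outer input = (K'⊕opad) ∥ inner = 0a 6f 38 e0 ∥ 60 8f.
Outer hash (tag): even-index sum = 162 mod 256 = 162; odd-index sum = 478 mod 256 = 222 → a2 de.

a2de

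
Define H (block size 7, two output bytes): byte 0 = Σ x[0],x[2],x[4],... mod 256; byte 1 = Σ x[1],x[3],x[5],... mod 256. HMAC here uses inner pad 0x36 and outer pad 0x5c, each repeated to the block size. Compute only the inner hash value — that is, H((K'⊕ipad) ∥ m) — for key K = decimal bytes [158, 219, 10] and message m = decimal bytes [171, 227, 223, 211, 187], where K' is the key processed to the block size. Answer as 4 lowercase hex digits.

Key decimal bytes [158, 219, 10] = 9e db 0a is 3 bytes ≤ B = 7; zero-pad to 7 bytes: K' = 9e db 0a 00 00 00 00.
K' ⊕ ipad = a8 ed 3c 36 36 36 36.
Inner input = a8 ed 3c 36 36 36 36 ∥ ab e3 df d3 bb.
Inner hash: even-index sum = 774 mod 256 = 6; odd-index sum = 926 mod 256 = 158 → 06 9e.

069e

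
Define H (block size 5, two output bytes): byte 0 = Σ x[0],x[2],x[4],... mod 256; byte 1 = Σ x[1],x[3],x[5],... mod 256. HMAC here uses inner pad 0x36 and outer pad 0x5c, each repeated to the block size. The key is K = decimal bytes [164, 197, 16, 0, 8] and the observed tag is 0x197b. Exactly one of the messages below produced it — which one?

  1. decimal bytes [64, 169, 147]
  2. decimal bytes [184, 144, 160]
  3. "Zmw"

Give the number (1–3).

Key decimal bytes [164, 197, 16, 0, 8] = a4 c5 10 00 08 is exactly B = 5 bytes: K' = a4 c5 10 00 08.
K' ⊕ ipad = 92 f3 26 36 3e; K' ⊕ opad = f8 99 4c 5c 54.
m1: inner = H(92 f3 26 36 3e 40 a9 93) = 9f fc; tag = H(f8 99 4c 5c 54 9f fc) = 9494
m2: inner = H(92 f3 26 36 3e b8 90 a0) = 86 81; tag = H(f8 99 4c 5c 54 86 81) = 197b ← matches
m3: inner = H(92 f3 26 36 3e 5a 6d 77) = 63 fa; tag = H(f8 99 4c 5c 54 63 fa) = 9258

2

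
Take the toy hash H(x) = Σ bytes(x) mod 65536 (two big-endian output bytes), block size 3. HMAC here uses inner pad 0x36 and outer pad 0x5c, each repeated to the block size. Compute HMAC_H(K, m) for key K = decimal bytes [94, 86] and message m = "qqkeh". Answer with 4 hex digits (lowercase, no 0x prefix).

Key decimal bytes [94, 86] = 5e 56 is 2 bytes ≤ B = 3; zero-pad to 3 bytes: K' = 5e 56 00.
K' ⊕ ipad = 68 60 36.  K' ⊕ opad = 02 0a 5c.
Inner input = (K'⊕ipad) ∥ m = 68 60 36 ∥ 71 71 6b 65 68.
Inner hash: sum = 104+96+54+113+113+107+101+104 = 792 → 03 18.
Outer input = (K'⊕opad) ∥ inner = 02 0a 5c ∥ 03 18.
Outer hash (tag): sum = 2+10+92+3+24 = 131 → 00 83.

0083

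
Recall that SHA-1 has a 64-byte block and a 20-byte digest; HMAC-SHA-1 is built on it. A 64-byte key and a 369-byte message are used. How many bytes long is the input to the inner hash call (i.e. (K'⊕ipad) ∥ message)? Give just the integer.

Key is 64 ≤ 64 bytes, zero-padded: |K'| = 64.
Inner input = (K'⊕ipad) ∥ m → 64 + 369 = 433 bytes.

433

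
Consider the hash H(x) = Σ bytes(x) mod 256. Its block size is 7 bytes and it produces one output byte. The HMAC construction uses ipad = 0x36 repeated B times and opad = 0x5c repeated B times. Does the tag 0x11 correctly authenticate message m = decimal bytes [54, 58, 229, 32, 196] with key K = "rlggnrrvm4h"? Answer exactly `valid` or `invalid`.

valid

Key "rlggnrrvm4h" = 72 6c 67 67 6e 72 72 76 6d 34 68 is 11 bytes > B = 7, so hash it first: H(key) = 7d, then zero-pad to 7 bytes: K' = 7d 00 00 00 00 00 00.
K' ⊕ ipad = 4b 36 36 36 36 36 36; K' ⊕ opad = 21 5c 5c 5c 5c 5c 5c.
Inner hash: sum = 75+54+54+54+54+54+54+54+58+229+32+196 = 968; mod 256 = 200 → c8.
Outer hash (recomputed tag): sum = 33+92+92+92+92+92+92+200 = 785; mod 256 = 17 → 11.
Recomputed tag = 11; claimed = 11 → match.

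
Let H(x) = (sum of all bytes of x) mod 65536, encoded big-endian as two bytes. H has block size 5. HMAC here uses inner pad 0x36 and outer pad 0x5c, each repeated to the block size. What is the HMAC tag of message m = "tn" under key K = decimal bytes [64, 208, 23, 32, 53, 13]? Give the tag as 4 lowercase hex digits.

02c2

Key decimal bytes [64, 208, 23, 32, 53, 13] = 40 d0 17 20 35 0d is 6 bytes > B = 5, so hash it first: H(key) = 01 89, then zero-pad to 5 bytes: K' = 01 89 00 00 00.
K' ⊕ ipad = 37 bf 36 36 36.  K' ⊕ opad = 5d d5 5c 5c 5c.
Inner input = (K'⊕ipad) ∥ m = 37 bf 36 36 36 ∥ 74 6e.
Inner hash: sum = 55+191+54+54+54+116+110 = 634 → 02 7a.
Outer input = (K'⊕opad) ∥ inner = 5d d5 5c 5c 5c ∥ 02 7a.
Outer hash (tag): sum = 93+213+92+92+92+2+122 = 706 → 02 c2.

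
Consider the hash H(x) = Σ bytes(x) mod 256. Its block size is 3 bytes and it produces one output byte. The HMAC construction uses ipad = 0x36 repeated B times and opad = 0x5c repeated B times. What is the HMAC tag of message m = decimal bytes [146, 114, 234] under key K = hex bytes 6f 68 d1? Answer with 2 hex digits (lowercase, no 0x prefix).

Key hex bytes 6f 68 d1 is exactly B = 3 bytes: K' = 6f 68 d1.
K' ⊕ ipad = 59 5e e7.  K' ⊕ opad = 33 34 8d.
Inner input = (K'⊕ipad) ∥ m = 59 5e e7 ∥ 92 72 ea.
Inner hash: sum = 89+94+231+146+114+234 = 908; mod 256 = 140 → 8c.
Outer input = (K'⊕opad) ∥ inner = 33 34 8d ∥ 8c.
Outer hash (tag): sum = 51+52+141+140 = 384; mod 256 = 128 → 80.

80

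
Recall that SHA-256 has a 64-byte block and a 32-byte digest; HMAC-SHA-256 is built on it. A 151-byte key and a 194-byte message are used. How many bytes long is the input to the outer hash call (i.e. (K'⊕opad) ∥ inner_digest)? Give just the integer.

Key is 151 > 64 bytes, so it is hashed to 32 bytes then zero-padded to 64: |K'| = 64.
Outer input = (K'⊕opad) ∥ H(inner) → 64 + 32 = 96 bytes.

96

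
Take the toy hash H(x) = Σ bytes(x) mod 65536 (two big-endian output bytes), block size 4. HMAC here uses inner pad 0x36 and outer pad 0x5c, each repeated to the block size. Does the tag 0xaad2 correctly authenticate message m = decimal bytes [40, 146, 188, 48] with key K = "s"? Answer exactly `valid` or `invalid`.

Key "s" = 73 is 1 byte ≤ B = 4; zero-pad to 4 bytes: K' = 73 00 00 00.
K' ⊕ ipad = 45 36 36 36; K' ⊕ opad = 2f 5c 5c 5c.
Inner hash: sum = 69+54+54+54+40+146+188+48 = 653 → 02 8d.
Outer hash (recomputed tag): sum = 47+92+92+92+2+141 = 466 → 01 d2.
Recomputed tag = 01d2; claimed = aad2 → mismatch.

invalid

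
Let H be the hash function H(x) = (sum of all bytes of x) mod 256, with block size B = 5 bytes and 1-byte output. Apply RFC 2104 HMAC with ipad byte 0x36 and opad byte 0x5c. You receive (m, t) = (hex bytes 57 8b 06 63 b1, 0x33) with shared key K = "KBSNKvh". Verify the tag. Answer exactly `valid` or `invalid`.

Key "KBSNKvh" = 4b 42 53 4e 4b 76 68 is 7 bytes > B = 5, so hash it first: H(key) = 57, then zero-pad to 5 bytes: K' = 57 00 00 00 00.
K' ⊕ ipad = 61 36 36 36 36; K' ⊕ opad = 0b 5c 5c 5c 5c.
Inner hash: sum = 97+54+54+54+54+87+139+6+99+177 = 821; mod 256 = 53 → 35.
Outer hash (recomputed tag): sum = 11+92+92+92+92+53 = 432; mod 256 = 176 → b0.
Recomputed tag = b0; claimed = 33 → mismatch.

invalid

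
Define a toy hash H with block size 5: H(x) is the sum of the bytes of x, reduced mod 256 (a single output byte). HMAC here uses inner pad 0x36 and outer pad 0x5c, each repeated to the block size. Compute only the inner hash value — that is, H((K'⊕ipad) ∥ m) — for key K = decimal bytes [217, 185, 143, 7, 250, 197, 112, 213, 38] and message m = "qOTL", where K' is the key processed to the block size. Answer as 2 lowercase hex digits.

Key decimal bytes [217, 185, 143, 7, 250, 197, 112, 213, 38] = d9 b9 8f 07 fa c5 70 d5 26 is 9 bytes > B = 5, so hash it first: H(key) = 52, then zero-pad to 5 bytes: K' = 52 00 00 00 00.
K' ⊕ ipad = 64 36 36 36 36.
Inner input = 64 36 36 36 36 ∥ 71 4f 54 4c.
Inner hash: sum = 100+54+54+54+54+113+79+84+76 = 668; mod 256 = 156 → 9c.

9c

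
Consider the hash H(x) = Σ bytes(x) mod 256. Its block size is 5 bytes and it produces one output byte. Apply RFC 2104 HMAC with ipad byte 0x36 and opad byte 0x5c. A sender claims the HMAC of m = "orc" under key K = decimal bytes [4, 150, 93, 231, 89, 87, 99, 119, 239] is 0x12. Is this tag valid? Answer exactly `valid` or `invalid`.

Key decimal bytes [4, 150, 93, 231, 89, 87, 99, 119, 239] = 04 96 5d e7 59 57 63 77 ef is 9 bytes > B = 5, so hash it first: H(key) = 57, then zero-pad to 5 bytes: K' = 57 00 00 00 00.
K' ⊕ ipad = 61 36 36 36 36; K' ⊕ opad = 0b 5c 5c 5c 5c.
Inner hash: sum = 97+54+54+54+54+111+114+99 = 637; mod 256 = 125 → 7d.
Outer hash (recomputed tag): sum = 11+92+92+92+92+125 = 504; mod 256 = 248 → f8.
Recomputed tag = f8; claimed = 12 → mismatch.

invalid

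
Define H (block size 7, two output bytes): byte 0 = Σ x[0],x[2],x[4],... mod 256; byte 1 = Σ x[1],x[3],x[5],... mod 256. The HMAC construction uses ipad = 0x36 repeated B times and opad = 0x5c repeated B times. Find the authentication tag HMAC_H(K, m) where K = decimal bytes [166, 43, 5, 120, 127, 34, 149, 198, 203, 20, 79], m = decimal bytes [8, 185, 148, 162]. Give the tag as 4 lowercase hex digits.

4a67

Key decimal bytes [166, 43, 5, 120, 127, 34, 149, 198, 203, 20, 79] = a6 2b 05 78 7f 22 95 c6 cb 14 4f is 11 bytes > B = 7, so hash it first: H(key) = d9 9f, then zero-pad to 7 bytes: K' = d9 9f 00 00 00 00 00.
K' ⊕ ipad = ef a9 36 36 36 36 36.  K' ⊕ opad = 85 c3 5c 5c 5c 5c 5c.
Inner input = (K'⊕ipad) ∥ m = ef a9 36 36 36 36 36 ∥ 08 b9 94 a2.
Inner hash: even-index sum = 748 mod 256 = 236; odd-index sum = 433 mod 256 = 177 → ec b1.
Outer input = (K'⊕opad) ∥ inner = 85 c3 5c 5c 5c 5c 5c ∥ ec b1.
Outer hash (tag): even-index sum = 586 mod 256 = 74; odd-index sum = 615 mod 256 = 103 → 4a 67.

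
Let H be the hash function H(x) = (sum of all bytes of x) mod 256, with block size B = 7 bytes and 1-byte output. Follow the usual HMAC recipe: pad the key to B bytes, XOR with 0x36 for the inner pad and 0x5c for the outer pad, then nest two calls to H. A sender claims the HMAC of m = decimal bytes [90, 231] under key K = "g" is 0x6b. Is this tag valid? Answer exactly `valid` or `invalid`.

invalid

Key "g" = 67 is 1 byte ≤ B = 7; zero-pad to 7 bytes: K' = 67 00 00 00 00 00 00.
K' ⊕ ipad = 51 36 36 36 36 36 36; K' ⊕ opad = 3b 5c 5c 5c 5c 5c 5c.
Inner hash: sum = 81+54+54+54+54+54+54+90+231 = 726; mod 256 = 214 → d6.
Outer hash (recomputed tag): sum = 59+92+92+92+92+92+92+214 = 825; mod 256 = 57 → 39.
Recomputed tag = 39; claimed = 6b → mismatch.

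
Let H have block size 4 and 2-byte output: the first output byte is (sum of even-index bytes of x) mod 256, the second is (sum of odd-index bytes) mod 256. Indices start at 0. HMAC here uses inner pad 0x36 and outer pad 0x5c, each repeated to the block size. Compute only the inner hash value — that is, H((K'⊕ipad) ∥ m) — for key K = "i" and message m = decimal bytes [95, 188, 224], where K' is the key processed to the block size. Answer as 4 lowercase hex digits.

Key "i" = 69 is 1 byte ≤ B = 4; zero-pad to 4 bytes: K' = 69 00 00 00.
K' ⊕ ipad = 5f 36 36 36.
Inner input = 5f 36 36 36 ∥ 5f bc e0.
Inner hash: even-index sum = 468 mod 256 = 212; odd-index sum = 296 mod 256 = 40 → d4 28.

d428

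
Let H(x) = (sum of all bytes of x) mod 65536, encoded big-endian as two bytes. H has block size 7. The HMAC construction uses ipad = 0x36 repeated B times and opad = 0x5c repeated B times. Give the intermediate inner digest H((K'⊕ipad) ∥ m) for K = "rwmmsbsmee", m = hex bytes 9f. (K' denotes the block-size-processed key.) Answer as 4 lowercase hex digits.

0253

Key "rwmmsbsmee" = 72 77 6d 6d 73 62 73 6d 65 65 is 10 bytes > B = 7, so hash it first: H(key) = 04 42, then zero-pad to 7 bytes: K' = 04 42 00 00 00 00 00.
K' ⊕ ipad = 32 74 36 36 36 36 36.
Inner input = 32 74 36 36 36 36 36 ∥ 9f.
Inner hash: sum = 50+116+54+54+54+54+54+159 = 595 → 02 53.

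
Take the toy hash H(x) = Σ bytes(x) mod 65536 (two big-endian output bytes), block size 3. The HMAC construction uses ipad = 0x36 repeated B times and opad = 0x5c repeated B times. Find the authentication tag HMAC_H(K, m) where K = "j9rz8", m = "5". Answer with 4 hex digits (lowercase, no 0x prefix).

01e8

Key "j9rz8" = 6a 39 72 7a 38 is 5 bytes > B = 3, so hash it first: H(key) = 01 c7, then zero-pad to 3 bytes: K' = 01 c7 00.
K' ⊕ ipad = 37 f1 36.  K' ⊕ opad = 5d 9b 5c.
Inner input = (K'⊕ipad) ∥ m = 37 f1 36 ∥ 35.
Inner hash: sum = 55+241+54+53 = 403 → 01 93.
Outer input = (K'⊕opad) ∥ inner = 5d 9b 5c ∥ 01 93.
Outer hash (tag): sum = 93+155+92+1+147 = 488 → 01 e8.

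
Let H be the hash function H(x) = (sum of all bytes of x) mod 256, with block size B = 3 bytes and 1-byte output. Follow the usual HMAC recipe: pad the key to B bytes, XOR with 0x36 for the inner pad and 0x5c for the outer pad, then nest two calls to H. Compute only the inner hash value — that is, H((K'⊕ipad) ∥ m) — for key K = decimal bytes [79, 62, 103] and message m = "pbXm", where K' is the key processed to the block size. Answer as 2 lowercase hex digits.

Key decimal bytes [79, 62, 103] = 4f 3e 67 is exactly B = 3 bytes: K' = 4f 3e 67.
K' ⊕ ipad = 79 08 51.
Inner input = 79 08 51 ∥ 70 62 58 6d.
Inner hash: sum = 121+8+81+112+98+88+109 = 617; mod 256 = 105 → 69.

69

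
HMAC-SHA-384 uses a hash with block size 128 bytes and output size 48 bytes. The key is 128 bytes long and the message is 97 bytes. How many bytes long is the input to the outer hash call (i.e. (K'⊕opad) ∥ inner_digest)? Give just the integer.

Key is 128 ≤ 128 bytes, zero-padded: |K'| = 128.
Outer input = (K'⊕opad) ∥ H(inner) → 128 + 48 = 176 bytes.

176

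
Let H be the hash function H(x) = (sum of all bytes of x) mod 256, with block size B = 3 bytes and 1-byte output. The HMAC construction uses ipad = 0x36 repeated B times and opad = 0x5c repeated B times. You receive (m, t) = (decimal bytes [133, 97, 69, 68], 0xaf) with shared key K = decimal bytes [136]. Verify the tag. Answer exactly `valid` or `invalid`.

invalid

Key decimal bytes [136] = 88 is 1 byte ≤ B = 3; zero-pad to 3 bytes: K' = 88 00 00.
K' ⊕ ipad = be 36 36; K' ⊕ opad = d4 5c 5c.
Inner hash: sum = 190+54+54+133+97+69+68 = 665; mod 256 = 153 → 99.
Outer hash (recomputed tag): sum = 212+92+92+153 = 549; mod 256 = 37 → 25.
Recomputed tag = 25; claimed = af → mismatch.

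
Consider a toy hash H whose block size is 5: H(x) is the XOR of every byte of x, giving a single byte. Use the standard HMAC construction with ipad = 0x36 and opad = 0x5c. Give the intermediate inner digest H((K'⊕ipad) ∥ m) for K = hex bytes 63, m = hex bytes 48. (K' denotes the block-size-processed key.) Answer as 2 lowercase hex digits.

Key hex bytes 63 is 1 byte ≤ B = 5; zero-pad to 5 bytes: K' = 63 00 00 00 00.
K' ⊕ ipad = 55 36 36 36 36.
Inner input = 55 36 36 36 36 ∥ 48.
Inner hash: XOR 55⊕36⊕36⊕36⊕36⊕48 = 1d.

1d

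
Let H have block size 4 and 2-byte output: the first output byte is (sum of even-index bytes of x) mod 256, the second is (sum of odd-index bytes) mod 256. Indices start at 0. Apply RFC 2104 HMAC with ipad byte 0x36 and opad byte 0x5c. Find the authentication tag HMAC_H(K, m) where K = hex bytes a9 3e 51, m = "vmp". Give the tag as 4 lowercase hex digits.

Key hex bytes a9 3e 51 is 3 bytes ≤ B = 4; zero-pad to 4 bytes: K' = a9 3e 51 00.
K' ⊕ ipad = 9f 08 67 36.  K' ⊕ opad = f5 62 0d 5c.
Inner input = (K'⊕ipad) ∥ m = 9f 08 67 36 ∥ 76 6d 70.
Inner hash: even-index sum = 492 mod 256 = 236; odd-index sum = 171 mod 256 = 171 → ec ab.
Outer input = (K'⊕opad) ∥ inner = f5 62 0d 5c ∥ ec ab.
Outer hash (tag): even-index sum = 494 mod 256 = 238; odd-index sum = 361 mod 256 = 105 → ee 69.

ee69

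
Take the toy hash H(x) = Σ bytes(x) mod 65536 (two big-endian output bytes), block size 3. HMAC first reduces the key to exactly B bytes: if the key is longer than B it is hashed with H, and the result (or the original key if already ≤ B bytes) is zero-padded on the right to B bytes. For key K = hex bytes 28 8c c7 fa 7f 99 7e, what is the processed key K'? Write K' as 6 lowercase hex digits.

040b00

|K| = 7 > B = 3, so first hash the key.
H(K): sum = 40+140+199+250+127+153+126 = 1035 → 04 0b.
Zero-pad H(K) = 04 0b to 3 bytes: K' = 04 0b 00.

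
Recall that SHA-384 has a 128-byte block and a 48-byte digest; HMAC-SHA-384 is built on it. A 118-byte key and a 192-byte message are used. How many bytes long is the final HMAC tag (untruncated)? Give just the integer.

The tag is one SHA-384 digest: 48 bytes.

48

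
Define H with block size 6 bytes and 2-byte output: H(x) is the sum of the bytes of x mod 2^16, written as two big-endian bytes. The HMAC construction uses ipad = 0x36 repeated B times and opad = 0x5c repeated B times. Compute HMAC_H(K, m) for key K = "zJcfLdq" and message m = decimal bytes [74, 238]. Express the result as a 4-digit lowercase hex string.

Key "zJcfLdq" = 7a 4a 63 66 4c 64 71 is 7 bytes > B = 6, so hash it first: H(key) = 02 ae, then zero-pad to 6 bytes: K' = 02 ae 00 00 00 00.
K' ⊕ ipad = 34 98 36 36 36 36.  K' ⊕ opad = 5e f2 5c 5c 5c 5c.
Inner input = (K'⊕ipad) ∥ m = 34 98 36 36 36 36 ∥ 4a ee.
Inner hash: sum = 52+152+54+54+54+54+74+238 = 732 → 02 dc.
Outer input = (K'⊕opad) ∥ inner = 5e f2 5c 5c 5c 5c ∥ 02 dc.
Outer hash (tag): sum = 94+242+92+92+92+92+2+220 = 926 → 03 9e.

039e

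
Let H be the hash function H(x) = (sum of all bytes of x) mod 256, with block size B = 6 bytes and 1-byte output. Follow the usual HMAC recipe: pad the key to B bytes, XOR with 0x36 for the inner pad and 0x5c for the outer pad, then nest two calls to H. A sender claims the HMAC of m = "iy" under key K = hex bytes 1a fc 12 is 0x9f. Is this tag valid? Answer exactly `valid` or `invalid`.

Key hex bytes 1a fc 12 is 3 bytes ≤ B = 6; zero-pad to 6 bytes: K' = 1a fc 12 00 00 00.
K' ⊕ ipad = 2c ca 24 36 36 36; K' ⊕ opad = 46 a0 4e 5c 5c 5c.
Inner hash: sum = 44+202+36+54+54+54+105+121 = 670; mod 256 = 158 → 9e.
Outer hash (recomputed tag): sum = 70+160+78+92+92+92+158 = 742; mod 256 = 230 → e6.
Recomputed tag = e6; claimed = 9f → mismatch.

invalid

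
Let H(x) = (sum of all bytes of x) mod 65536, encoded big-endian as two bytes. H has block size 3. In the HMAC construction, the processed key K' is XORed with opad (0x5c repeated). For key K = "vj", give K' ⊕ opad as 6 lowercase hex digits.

2a365c

Key "vj" = 76 6a is 2 bytes ≤ B = 3; zero-pad to 3 bytes: K' = 76 6a 00.
XOR each byte with 0x5c: 76⊕5c=2a, 6a⊕5c=36, 00⊕5c=5c.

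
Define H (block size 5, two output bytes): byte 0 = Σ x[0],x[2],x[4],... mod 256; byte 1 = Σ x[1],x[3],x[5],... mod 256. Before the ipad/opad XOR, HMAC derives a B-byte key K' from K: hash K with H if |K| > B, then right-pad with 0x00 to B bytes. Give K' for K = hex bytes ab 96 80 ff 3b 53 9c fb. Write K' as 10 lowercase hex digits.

02e3000000

|K| = 8 > B = 5, so first hash the key.
H(K): even-index sum = 514 mod 256 = 2; odd-index sum = 739 mod 256 = 227 → 02 e3.
Zero-pad H(K) = 02 e3 to 5 bytes: K' = 02 e3 00 00 00.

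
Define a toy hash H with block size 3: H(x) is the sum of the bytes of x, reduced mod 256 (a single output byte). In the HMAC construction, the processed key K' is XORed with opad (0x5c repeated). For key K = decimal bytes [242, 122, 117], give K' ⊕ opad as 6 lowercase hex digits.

ae2629

Key decimal bytes [242, 122, 117] = f2 7a 75 is exactly B = 3 bytes: K' = f2 7a 75.
XOR each byte with 0x5c: f2⊕5c=ae, 7a⊕5c=26, 75⊕5c=29.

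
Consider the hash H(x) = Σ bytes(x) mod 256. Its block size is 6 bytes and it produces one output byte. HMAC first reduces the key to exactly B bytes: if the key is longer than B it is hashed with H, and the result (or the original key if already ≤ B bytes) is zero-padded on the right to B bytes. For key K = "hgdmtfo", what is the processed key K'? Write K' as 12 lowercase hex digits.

|K| = 7 > B = 6, so first hash the key.
H(K): sum = 104+103+100+109+116+102+111 = 745; mod 256 = 233 → e9.
Zero-pad H(K) = e9 to 6 bytes: K' = e9 00 00 00 00 00.

e90000000000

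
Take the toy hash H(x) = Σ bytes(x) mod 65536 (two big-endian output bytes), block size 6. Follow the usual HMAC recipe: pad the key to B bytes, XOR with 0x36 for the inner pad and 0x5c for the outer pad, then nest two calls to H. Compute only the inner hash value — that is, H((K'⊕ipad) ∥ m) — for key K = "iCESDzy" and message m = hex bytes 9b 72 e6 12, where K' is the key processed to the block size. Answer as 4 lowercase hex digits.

Key "iCESDzy" = 69 43 45 53 44 7a 79 is 7 bytes > B = 6, so hash it first: H(key) = 02 7b, then zero-pad to 6 bytes: K' = 02 7b 00 00 00 00.
K' ⊕ ipad = 34 4d 36 36 36 36.
Inner input = 34 4d 36 36 36 36 ∥ 9b 72 e6 12.
Inner hash: sum = 52+77+54+54+54+54+155+114+230+18 = 862 → 03 5e.

035e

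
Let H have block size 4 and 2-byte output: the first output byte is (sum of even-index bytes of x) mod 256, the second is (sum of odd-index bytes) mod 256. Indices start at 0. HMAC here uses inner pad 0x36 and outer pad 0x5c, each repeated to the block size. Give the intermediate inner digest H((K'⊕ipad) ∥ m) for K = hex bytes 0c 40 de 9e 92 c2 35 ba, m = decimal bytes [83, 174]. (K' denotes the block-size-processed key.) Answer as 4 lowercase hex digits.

1050

Key hex bytes 0c 40 de 9e 92 c2 35 ba is 8 bytes > B = 4, so hash it first: H(key) = b1 5a, then zero-pad to 4 bytes: K' = b1 5a 00 00.
K' ⊕ ipad = 87 6c 36 36.
Inner input = 87 6c 36 36 ∥ 53 ae.
Inner hash: even-index sum = 272 mod 256 = 16; odd-index sum = 336 mod 256 = 80 → 10 50.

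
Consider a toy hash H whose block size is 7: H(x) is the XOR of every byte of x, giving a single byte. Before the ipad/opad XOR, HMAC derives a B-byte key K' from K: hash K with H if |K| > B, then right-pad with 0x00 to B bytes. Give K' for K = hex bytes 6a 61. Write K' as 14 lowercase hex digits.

6a610000000000

Key hex bytes 6a 61 is 2 bytes ≤ B = 7; zero-pad to 7 bytes: K' = 6a 61 00 00 00 00 00.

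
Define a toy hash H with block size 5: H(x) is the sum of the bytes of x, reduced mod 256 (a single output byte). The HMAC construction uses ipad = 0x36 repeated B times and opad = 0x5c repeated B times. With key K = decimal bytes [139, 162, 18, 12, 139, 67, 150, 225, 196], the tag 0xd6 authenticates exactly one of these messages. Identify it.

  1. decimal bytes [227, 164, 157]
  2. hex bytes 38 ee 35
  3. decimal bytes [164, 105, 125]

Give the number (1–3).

1

Key decimal bytes [139, 162, 18, 12, 139, 67, 150, 225, 196] = 8b a2 12 0c 8b 43 96 e1 c4 is 9 bytes > B = 5, so hash it first: H(key) = 54, then zero-pad to 5 bytes: K' = 54 00 00 00 00.
K' ⊕ ipad = 62 36 36 36 36; K' ⊕ opad = 08 5c 5c 5c 5c.
m1: inner = H(62 36 36 36 36 e3 a4 9d) = 5e; tag = H(08 5c 5c 5c 5c 5e) = d6 ← matches
m2: inner = H(62 36 36 36 36 38 ee 35) = 95; tag = H(08 5c 5c 5c 5c 95) = 0d
m3: inner = H(62 36 36 36 36 a4 69 7d) = c4; tag = H(08 5c 5c 5c 5c c4) = 3c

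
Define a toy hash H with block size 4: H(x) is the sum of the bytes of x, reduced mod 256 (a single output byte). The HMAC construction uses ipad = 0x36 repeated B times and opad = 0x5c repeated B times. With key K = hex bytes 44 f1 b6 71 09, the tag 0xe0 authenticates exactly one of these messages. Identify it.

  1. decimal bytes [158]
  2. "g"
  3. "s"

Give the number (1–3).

1

Key hex bytes 44 f1 b6 71 09 is 5 bytes > B = 4, so hash it first: H(key) = 65, then zero-pad to 4 bytes: K' = 65 00 00 00.
K' ⊕ ipad = 53 36 36 36; K' ⊕ opad = 39 5c 5c 5c.
m1: inner = H(53 36 36 36 9e) = 93; tag = H(39 5c 5c 5c 93) = e0 ← matches
m2: inner = H(53 36 36 36 67) = 5c; tag = H(39 5c 5c 5c 5c) = a9
m3: inner = H(53 36 36 36 73) = 68; tag = H(39 5c 5c 5c 68) = b5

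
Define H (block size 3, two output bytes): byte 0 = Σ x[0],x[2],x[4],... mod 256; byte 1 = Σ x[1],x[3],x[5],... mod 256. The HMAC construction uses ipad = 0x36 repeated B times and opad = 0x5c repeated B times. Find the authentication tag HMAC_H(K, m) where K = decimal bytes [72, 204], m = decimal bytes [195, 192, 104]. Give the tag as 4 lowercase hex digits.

9504

Key decimal bytes [72, 204] = 48 cc is 2 bytes ≤ B = 3; zero-pad to 3 bytes: K' = 48 cc 00.
K' ⊕ ipad = 7e fa 36.  K' ⊕ opad = 14 90 5c.
Inner input = (K'⊕ipad) ∥ m = 7e fa 36 ∥ c3 c0 68.
Inner hash: even-index sum = 372 mod 256 = 116; odd-index sum = 549 mod 256 = 37 → 74 25.
Outer input = (K'⊕opad) ∥ inner = 14 90 5c ∥ 74 25.
Outer hash (tag): even-index sum = 149 mod 256 = 149; odd-index sum = 260 mod 256 = 4 → 95 04.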